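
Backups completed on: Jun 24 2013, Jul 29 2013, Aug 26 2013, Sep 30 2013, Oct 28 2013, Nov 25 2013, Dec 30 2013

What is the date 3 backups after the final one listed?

Mar 31 2014

These are Mondays with 35, 28, 35, 28, 28, 35-day gaps.
Each is the final Monday of its month — Jul 29 2013 is past the 28th, so '4th Monday' doesn't fit.
January 2014 ends with Monday Jan 27 2014.
February 2014 ends with Monday Feb 24 2014.
Last Monday of March 2014: Mar 31 2014.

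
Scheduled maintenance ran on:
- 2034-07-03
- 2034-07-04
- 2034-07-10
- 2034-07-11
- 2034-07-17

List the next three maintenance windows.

2034-07-18, 2034-07-24, 2034-07-25

Every event lands on a Monday or Tuesday (gaps cycle 1, 6, 1, 6).
So the schedule is: every Monday and Tuesday.
The following Tuesday is 2034-07-18.
Next Monday: 2034-07-24.
Next Tuesday: 2034-07-25.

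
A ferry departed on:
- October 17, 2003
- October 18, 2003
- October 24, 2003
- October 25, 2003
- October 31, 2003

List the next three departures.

Every event lands on a Friday or Saturday (gaps cycle 1, 6, 1, 6).
So the schedule is: every Friday and Saturday.
The following Saturday is November 1, 2003.
The following Friday is November 7, 2003.
Next Saturday: November 8, 2003.

November 1, 2003; November 7, 2003; November 8, 2003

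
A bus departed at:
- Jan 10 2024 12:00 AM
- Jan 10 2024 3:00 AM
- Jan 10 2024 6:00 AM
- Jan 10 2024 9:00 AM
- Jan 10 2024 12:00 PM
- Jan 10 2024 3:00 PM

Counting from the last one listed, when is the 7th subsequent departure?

Jan 11 2024 12:00 PM

Spacing: 3, 3, 3, 3, 3 h — constant 3 h.
Jan 10 2024 3:00 PM + 3 h = Jan 10 2024 6:00 PM.
Jan 10 2024 6:00 PM + 3 h = Jan 10 2024 9:00 PM.
Jan 10 2024 9:00 PM + 3 h = Jan 11 2024 12:00 AM.
Jan 11 2024 12:00 AM + 3 h = Jan 11 2024 3:00 AM.
Jan 11 2024 3:00 AM + 3 h = Jan 11 2024 6:00 AM.
Jan 11 2024 6:00 AM + 3 h = Jan 11 2024 9:00 AM.
Jan 11 2024 9:00 AM + 3 h = Jan 11 2024 12:00 PM.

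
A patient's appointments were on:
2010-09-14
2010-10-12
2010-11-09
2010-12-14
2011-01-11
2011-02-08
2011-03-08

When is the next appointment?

2011-04-12

All dates are Tuesdays, 28, 28, 35, 28, 28, 28 days apart.
Specifically, the 2nd Tuesday of each month.
2nd Tuesday of April 2011: 2011-04-12.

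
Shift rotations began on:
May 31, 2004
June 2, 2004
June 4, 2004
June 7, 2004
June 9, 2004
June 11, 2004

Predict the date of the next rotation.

June 14, 2004

Every event lands on a Monday or Wednesday or Friday (gaps cycle 2, 2, 3, 2, 2).
So the schedule is: every Monday, Wednesday and Friday.
Next Monday: June 14, 2004.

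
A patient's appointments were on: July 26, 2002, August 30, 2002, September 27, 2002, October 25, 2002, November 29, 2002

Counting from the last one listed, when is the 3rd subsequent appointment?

February 28, 2003

All Fridays; the gaps (35, 28, 28, 35) vary with month length.
This is the last Friday of each month.
December 2002 ends with Friday December 27, 2002.
Last Friday of January 2003: January 31, 2003.
Last Friday of February 2003: February 28, 2003.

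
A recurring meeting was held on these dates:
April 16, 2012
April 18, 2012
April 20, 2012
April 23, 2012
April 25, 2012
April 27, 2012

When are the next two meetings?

The gap pattern 2, 2, 3, 2, 2 repeats every 3 events.
These are the Mondays, Wednesdays and Fridays of each week.
The following Monday is April 30, 2012.
Next Wednesday: May 2, 2012.

April 30, 2012; May 2, 2012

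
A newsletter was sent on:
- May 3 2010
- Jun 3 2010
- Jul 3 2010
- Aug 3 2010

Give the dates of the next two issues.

Sep 3 2010, Oct 3 2010

Gaps: 31, 30, 31 days — not constant. Every event is on the 3rd of the month.
Pattern: the 3rd of each month.
Next: September 2010 → Sep 3 2010.
October 2010: Oct 3 2010.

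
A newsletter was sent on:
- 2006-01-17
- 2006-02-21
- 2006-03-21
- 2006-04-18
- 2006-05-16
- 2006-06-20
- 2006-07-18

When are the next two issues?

2006-08-15, 2006-09-19

Gaps: 35, 28, 28, 28, 35, 28 days — a mix of 28 and 35. Every date is a Tuesday.
Each is the 3rd Tuesday of its month.
3rd Tuesday of August 2006: 2006-08-15.
3rd Tuesday of September 2006: 2006-09-19.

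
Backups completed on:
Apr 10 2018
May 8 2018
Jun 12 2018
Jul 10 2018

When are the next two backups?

These are Tuesdays at 28- or 35-day spacing (28, 35, 28).
The pattern: 2nd Tuesday of the month.
2nd Tuesday of August 2018: Aug 14 2018.
2nd Tuesday of September 2018: Sep 11 2018.

Aug 14 2018, Sep 11 2018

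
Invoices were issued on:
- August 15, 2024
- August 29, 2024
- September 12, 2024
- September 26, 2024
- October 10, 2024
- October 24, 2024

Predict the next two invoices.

The spacing is 14, 14, 14, 14, 14 days — always 14 days.
October 24, 2024 + 14 days = November 7, 2024.
November 7, 2024 + 14 days = November 21, 2024.

November 7, 2024; November 21, 2024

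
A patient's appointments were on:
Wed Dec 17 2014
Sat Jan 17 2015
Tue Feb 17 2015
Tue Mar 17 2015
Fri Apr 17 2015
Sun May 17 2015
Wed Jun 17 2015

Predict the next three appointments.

The day-of-month is always 17 (31, 31, 28, 31, 30, 31 days between events).
So this recurs on the 17th of each month.
July 2015: Fri Jul 17 2015.
Next: August 2015 → Mon Aug 17 2015.
September 2015: Thu Sep 17 2015.

Fri Jul 17 2015, Mon Aug 17 2015, Thu Sep 17 2015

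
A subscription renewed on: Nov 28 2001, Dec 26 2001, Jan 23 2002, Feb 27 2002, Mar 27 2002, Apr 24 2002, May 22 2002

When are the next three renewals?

These are Wednesdays at 28- or 35-day spacing (28, 28, 35, 28, 28, 28).
The pattern: 4th Wednesday of the month.
June 2002 — 4th Wednesday is Jun 26 2002.
4th Wednesday of July 2002: Jul 24 2002.
August 2002 — 4th Wednesday is Aug 28 2002.

Jun 26 2002, Jul 24 2002, Aug 28 2002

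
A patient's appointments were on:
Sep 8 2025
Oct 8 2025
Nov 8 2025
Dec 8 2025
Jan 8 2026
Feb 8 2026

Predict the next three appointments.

Mar 8 2026, Apr 8 2026, May 8 2026

Each date is the 8th; the gaps (30, 31, 30, 31, 31) track the month lengths.
The rule is the 8th of each month.
Next: March 2026 → Mar 8 2026.
Next: April 2026 → Apr 8 2026.
Next: May 2026 → May 8 2026.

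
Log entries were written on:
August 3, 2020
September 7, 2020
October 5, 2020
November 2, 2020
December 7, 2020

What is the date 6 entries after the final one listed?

June 7, 2021

These are Mondays at 28- or 35-day spacing (35, 28, 28, 35).
The pattern: 1st Monday of the month.
January 2021 — 1st Monday is January 4, 2021.
1st Monday of February 2021: February 1, 2021.
March 2021 — 1st Monday is March 1, 2021.
1st Monday of April 2021: April 5, 2021.
May 2021 — 1st Monday is May 3, 2021.
June 2021 — 1st Monday is June 7, 2021.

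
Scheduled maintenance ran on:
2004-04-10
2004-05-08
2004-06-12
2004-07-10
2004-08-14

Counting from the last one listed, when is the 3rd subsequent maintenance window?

These are Saturdays at 28- or 35-day spacing (28, 35, 28, 35).
The pattern: 2nd Saturday of the month.
September 2004 — 2nd Saturday is 2004-09-11.
2nd Saturday of October 2004: 2004-10-09.
November 2004 — 2nd Saturday is 2004-11-13.

2004-11-13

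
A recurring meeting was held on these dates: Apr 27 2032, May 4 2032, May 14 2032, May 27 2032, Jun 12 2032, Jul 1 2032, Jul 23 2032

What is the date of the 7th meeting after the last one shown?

Mar 18 2033

Gaps: 7, 10, 13, 16, 19, 22 days — each gap is 3 larger than the previous one.
Next gap: 25 days. Jul 23 2032 + 25 days = Aug 17 2032.
Next gap: 28 days. Aug 17 2032 + 28 days = Sep 14 2032.
Next gap: 31 days. Sep 14 2032 + 31 days = Oct 15 2032.
Next gap: 34 days. Oct 15 2032 + 34 days = Nov 18 2032.
Next gap: 37 days. Nov 18 2032 + 37 days = Dec 25 2032.
Next gap: 40 days. Dec 25 2032 + 40 days = Feb 3 2033.
Next gap: 43 days. Feb 3 2033 + 43 days = Mar 18 2033.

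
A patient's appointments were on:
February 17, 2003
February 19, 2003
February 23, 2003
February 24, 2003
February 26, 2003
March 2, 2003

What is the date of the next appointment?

The gap pattern 2, 4, 1, 2, 4 repeats every 3 events.
These are the Mondays, Wednesdays and Sundays of each week.
The following Monday is March 3, 2003.

March 3, 2003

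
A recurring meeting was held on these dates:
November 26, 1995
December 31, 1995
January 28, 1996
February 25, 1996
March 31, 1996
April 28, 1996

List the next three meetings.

May 26, 1996; June 30, 1996; July 28, 1996

All Sundays; the gaps (35, 28, 28, 35, 28) vary with month length.
This is the last Sunday of each month.
May 1996 ends with Sunday May 26, 1996.
Last Sunday of June 1996: June 30, 1996.
Last Sunday of July 1996: July 28, 1996.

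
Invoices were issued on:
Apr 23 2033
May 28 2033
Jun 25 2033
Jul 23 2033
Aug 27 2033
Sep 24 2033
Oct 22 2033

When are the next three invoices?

These are Saturdays at 28- or 35-day spacing (35, 28, 28, 35, 28, 28).
The pattern: 4th Saturday of the month.
4th Saturday of November 2033: Nov 26 2033.
December 2033 — 4th Saturday is Dec 24 2033.
January 2034 — 4th Saturday is Jan 28 2034.

Nov 26 2033, Dec 24 2033, Jan 28 2034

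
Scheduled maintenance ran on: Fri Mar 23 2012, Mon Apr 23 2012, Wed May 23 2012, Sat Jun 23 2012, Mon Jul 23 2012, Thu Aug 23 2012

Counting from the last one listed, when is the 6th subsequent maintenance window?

The day-of-month is always 23 (31, 30, 31, 30, 31 days between events).
So this recurs on the 23rd of each month.
Next: September 2012 → Sun Sep 23 2012.
Next: October 2012 → Tue Oct 23 2012.
Next: November 2012 → Fri Nov 23 2012.
Next: December 2012 → Sun Dec 23 2012.
January 2013: Wed Jan 23 2013.
February 2013: Sat Feb 23 2013.

Sat Feb 23 2013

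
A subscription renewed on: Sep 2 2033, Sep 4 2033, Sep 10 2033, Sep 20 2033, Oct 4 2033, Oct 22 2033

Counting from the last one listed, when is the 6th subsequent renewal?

May 2 2034

Intervals are 2, 6, 10, 14, 18 days — an arithmetic progression with common difference 4.
Next gap: 22 days. Oct 22 2033 + 22 days = Nov 13 2033.
Next gap: 26 days. Nov 13 2033 + 26 days = Dec 9 2033.
Next gap: 30 days. Dec 9 2033 + 30 days = Jan 8 2034.
Next gap: 34 days. Jan 8 2034 + 34 days = Feb 11 2034.
Next gap: 38 days. Feb 11 2034 + 38 days = Mar 21 2034.
Next gap: 42 days. Mar 21 2034 + 42 days = May 2 2034.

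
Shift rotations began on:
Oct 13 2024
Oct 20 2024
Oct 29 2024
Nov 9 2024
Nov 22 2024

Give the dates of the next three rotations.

Dec 7 2024, Dec 24 2024, Jan 12 2025

Gaps: 7, 9, 11, 13 days — each gap is 2 larger than the previous one.
Next gap: 15 days. Nov 22 2024 + 15 days = Dec 7 2024.
Next gap: 17 days. Dec 7 2024 + 17 days = Dec 24 2024.
Next gap: 19 days. Dec 24 2024 + 19 days = Jan 12 2025.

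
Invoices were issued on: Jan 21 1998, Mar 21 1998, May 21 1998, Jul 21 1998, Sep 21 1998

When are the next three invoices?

Gaps: 59, 61, 61, 62 days — not constant. Every event is on the 21st of the month.
Pattern: the 21st of every 2 months.
Next: November 1998 → Nov 21 1998.
January 1999: Jan 21 1999.
Next: March 1999 → Mar 21 1999.

Nov 21 1998, Jan 21 1999, Mar 21 1999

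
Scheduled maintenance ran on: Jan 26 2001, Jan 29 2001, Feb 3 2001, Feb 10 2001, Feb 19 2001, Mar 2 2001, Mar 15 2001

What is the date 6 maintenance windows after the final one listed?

Gaps: 3, 5, 7, 9, 11, 13 days — each gap is 2 larger than the previous one.
Next gap: 15 days. Mar 15 2001 + 15 days = Mar 30 2001.
Next gap: 17 days. Mar 30 2001 + 17 days = Apr 16 2001.
Next gap: 19 days. Apr 16 2001 + 19 days = May 5 2001.
Next gap: 21 days. May 5 2001 + 21 days = May 26 2001.
Next gap: 23 days. May 26 2001 + 23 days = Jun 18 2001.
Next gap: 25 days. Jun 18 2001 + 25 days = Jul 13 2001.

Jul 13 2001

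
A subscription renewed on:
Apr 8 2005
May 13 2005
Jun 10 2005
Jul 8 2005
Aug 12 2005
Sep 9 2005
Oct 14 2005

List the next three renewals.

Nov 11 2005, Dec 9 2005, Jan 13 2006

All dates are Fridays, 35, 28, 28, 35, 28, 35 days apart.
Specifically, the 2nd Friday of each month.
2nd Friday of November 2005: Nov 11 2005.
2nd Friday of December 2005: Dec 9 2005.
2nd Friday of January 2006: Jan 13 2006.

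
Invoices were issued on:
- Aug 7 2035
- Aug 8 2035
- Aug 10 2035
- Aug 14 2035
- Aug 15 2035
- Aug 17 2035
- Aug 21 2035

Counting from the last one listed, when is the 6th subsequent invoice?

Gaps: 1, 2, 4, 1, 2, 4 days — not constant, but cyclic with period 3.
The events fall on every Tuesday, Wednesday and Friday.
The following Wednesday is Aug 22 2035.
The following Friday is Aug 24 2035.
The following Tuesday is Aug 28 2035.
Next Wednesday: Aug 29 2035.
The following Friday is Aug 31 2035.
The following Tuesday is Sep 4 2035.

Sep 4 2035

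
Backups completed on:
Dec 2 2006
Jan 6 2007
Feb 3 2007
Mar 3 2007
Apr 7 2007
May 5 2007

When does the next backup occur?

Jun 2 2007

All dates are Saturdays, 35, 28, 28, 35, 28 days apart.
Specifically, the 1st Saturday of each month.
1st Saturday of June 2007: Jun 2 2007.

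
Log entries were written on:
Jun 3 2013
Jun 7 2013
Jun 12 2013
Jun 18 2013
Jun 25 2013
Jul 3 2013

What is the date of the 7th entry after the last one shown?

Sep 25 2013

The spacing grows by 1 each time: 4, 5, 6, 7, 8 days.
Next gap: 9 days. Jul 3 2013 + 9 days = Jul 12 2013.
Next gap: 10 days. Jul 12 2013 + 10 days = Jul 22 2013.
Next gap: 11 days. Jul 22 2013 + 11 days = Aug 2 2013.
Next gap: 12 days. Aug 2 2013 + 12 days = Aug 14 2013.
Next gap: 13 days. Aug 14 2013 + 13 days = Aug 27 2013.
Next gap: 14 days. Aug 27 2013 + 14 days = Sep 10 2013.
Next gap: 15 days. Sep 10 2013 + 15 days = Sep 25 2013.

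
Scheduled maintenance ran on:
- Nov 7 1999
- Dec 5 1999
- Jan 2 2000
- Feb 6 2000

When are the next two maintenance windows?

Mar 5 2000, Apr 2 2000

Gaps: 28, 28, 35 days — a mix of 28 and 35. Every date is a Sunday.
Each is the 1st Sunday of its month.
March 2000 — 1st Sunday is Mar 5 2000.
1st Sunday of April 2000: Apr 2 2000.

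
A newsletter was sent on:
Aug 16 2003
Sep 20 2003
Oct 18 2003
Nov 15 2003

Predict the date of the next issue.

Dec 20 2003

Gaps: 35, 28, 28 days — a mix of 28 and 35. Every date is a Saturday.
Each is the 3rd Saturday of its month.
3rd Saturday of December 2003: Dec 20 2003.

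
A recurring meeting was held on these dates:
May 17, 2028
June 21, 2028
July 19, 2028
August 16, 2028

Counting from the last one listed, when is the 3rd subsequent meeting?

These are Wednesdays at 28- or 35-day spacing (35, 28, 28).
The pattern: 3rd Wednesday of the month.
September 2028 — 3rd Wednesday is September 20, 2028.
3rd Wednesday of October 2028: October 18, 2028.
November 2028 — 3rd Wednesday is November 15, 2028.

November 15, 2028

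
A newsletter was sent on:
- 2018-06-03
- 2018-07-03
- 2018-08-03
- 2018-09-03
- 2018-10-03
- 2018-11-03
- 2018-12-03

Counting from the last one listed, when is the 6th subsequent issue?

Gaps: 30, 31, 31, 30, 31, 30 days — not constant. Every event is on the 3rd of the month.
Pattern: the 3rd of each month.
January 2019: 2019-01-03.
Next: February 2019 → 2019-02-03.
March 2019: 2019-03-03.
Next: April 2019 → 2019-04-03.
May 2019: 2019-05-03.
June 2019: 2019-06-03.

2019-06-03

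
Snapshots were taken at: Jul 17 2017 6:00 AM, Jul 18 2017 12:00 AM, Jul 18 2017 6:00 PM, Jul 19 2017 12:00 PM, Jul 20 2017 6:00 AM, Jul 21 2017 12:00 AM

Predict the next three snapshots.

Jul 21 2017 6:00 PM, Jul 22 2017 12:00 PM, Jul 23 2017 6:00 AM

The interval is a steady 18 hours (18, 18, 18, 18, 18).
Jul 21 2017 12:00 AM + 18 h = Jul 21 2017 6:00 PM.
Jul 21 2017 6:00 PM + 18 h = Jul 22 2017 12:00 PM.
Jul 22 2017 12:00 PM + 18 h = Jul 23 2017 6:00 AM.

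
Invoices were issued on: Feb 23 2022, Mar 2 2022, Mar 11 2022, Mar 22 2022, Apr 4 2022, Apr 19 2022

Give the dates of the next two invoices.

May 6 2022, May 25 2022

Gaps: 7, 9, 11, 13, 15 days — each gap is 2 larger than the previous one.
Next gap: 17 days. Apr 19 2022 + 17 days = May 6 2022.
Next gap: 19 days. May 6 2022 + 19 days = May 25 2022.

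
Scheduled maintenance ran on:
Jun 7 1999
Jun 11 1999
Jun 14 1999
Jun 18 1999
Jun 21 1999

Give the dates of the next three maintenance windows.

Every event lands on a Monday or Friday (gaps cycle 4, 3, 4, 3).
So the schedule is: every Monday and Friday.
The following Friday is Jun 25 1999.
The following Monday is Jun 28 1999.
Next Friday: Jul 2 1999.

Jun 25 1999, Jun 28 1999, Jul 2 1999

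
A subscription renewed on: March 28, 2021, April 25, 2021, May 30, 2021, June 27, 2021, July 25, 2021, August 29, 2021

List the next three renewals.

Every date is a Sunday; gaps 28, 35, 28, 28, 35 days.
Each is the last Sunday of its month (at least one falls on the 29th or later, ruling out '4th Sunday').
Last Sunday of September 2021: September 26, 2021.
October 2021 ends with Sunday October 31, 2021.
November 2021 ends with Sunday November 28, 2021.

September 26, 2021; October 31, 2021; November 28, 2021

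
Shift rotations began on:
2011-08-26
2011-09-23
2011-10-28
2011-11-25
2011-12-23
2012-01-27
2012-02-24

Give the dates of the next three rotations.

These are Fridays at 28- or 35-day spacing (28, 35, 28, 28, 35, 28).
The pattern: 4th Friday of the month.
4th Friday of March 2012: 2012-03-23.
April 2012 — 4th Friday is 2012-04-27.
May 2012 — 4th Friday is 2012-05-25.

2012-03-23, 2012-04-27, 2012-05-25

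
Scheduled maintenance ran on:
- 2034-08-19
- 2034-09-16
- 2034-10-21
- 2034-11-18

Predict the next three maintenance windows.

All dates are Saturdays, 28, 35, 28 days apart.
Specifically, the 3rd Saturday of each month.
3rd Saturday of December 2034: 2034-12-16.
January 2035 — 3rd Saturday is 2035-01-20.
3rd Saturday of February 2035: 2035-02-17.

2034-12-16, 2035-01-20, 2035-02-17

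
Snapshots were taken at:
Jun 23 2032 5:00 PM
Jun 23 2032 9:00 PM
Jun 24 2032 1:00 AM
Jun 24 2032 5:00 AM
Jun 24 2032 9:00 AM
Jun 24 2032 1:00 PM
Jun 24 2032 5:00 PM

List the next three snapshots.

Spacing: 4, 4, 4, 4, 4, 4 h — constant 4 h.
Jun 24 2032 5:00 PM + 4 h = Jun 24 2032 9:00 PM.
Jun 24 2032 9:00 PM + 4 h = Jun 25 2032 1:00 AM.
Jun 25 2032 1:00 AM + 4 h = Jun 25 2032 5:00 AM.

Jun 24 2032 9:00 PM, Jun 25 2032 1:00 AM, Jun 25 2032 5:00 AM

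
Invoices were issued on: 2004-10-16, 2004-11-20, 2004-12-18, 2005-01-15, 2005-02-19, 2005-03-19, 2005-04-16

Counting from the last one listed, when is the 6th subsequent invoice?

These are Saturdays at 28- or 35-day spacing (35, 28, 28, 35, 28, 28).
The pattern: 3rd Saturday of the month.
3rd Saturday of May 2005: 2005-05-21.
3rd Saturday of June 2005: 2005-06-18.
3rd Saturday of July 2005: 2005-07-16.
3rd Saturday of August 2005: 2005-08-20.
3rd Saturday of September 2005: 2005-09-17.
3rd Saturday of October 2005: 2005-10-15.

2005-10-15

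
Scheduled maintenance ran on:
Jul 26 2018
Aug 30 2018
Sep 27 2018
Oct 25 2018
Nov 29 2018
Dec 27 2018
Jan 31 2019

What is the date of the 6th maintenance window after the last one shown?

Every date is a Thursday; gaps 35, 28, 28, 35, 28, 35 days.
Each is the last Thursday of its month (at least one falls on the 29th or later, ruling out '4th Thursday').
February 2019 ends with Thursday Feb 28 2019.
Last Thursday of March 2019: Mar 28 2019.
Last Thursday of April 2019: Apr 25 2019.
May 2019 ends with Thursday May 30 2019.
June 2019 ends with Thursday Jun 27 2019.
July 2019 ends with Thursday Jul 25 2019.

Jul 25 2019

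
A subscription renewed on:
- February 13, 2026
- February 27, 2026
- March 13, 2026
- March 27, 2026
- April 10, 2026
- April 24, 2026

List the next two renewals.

The spacing is 14, 14, 14, 14, 14 days — always 14 days.
April 24, 2026 + 14 days = May 8, 2026.
May 8, 2026 + 14 days = May 22, 2026.

May 8, 2026; May 22, 2026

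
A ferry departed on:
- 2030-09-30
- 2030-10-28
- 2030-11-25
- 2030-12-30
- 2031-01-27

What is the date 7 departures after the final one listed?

2031-08-25

Every date is a Monday; gaps 28, 28, 35, 28 days.
Each is the last Monday of its month (at least one falls on the 29th or later, ruling out '4th Monday').
Last Monday of February 2031: 2031-02-24.
March 2031 ends with Monday 2031-03-31.
April 2031 ends with Monday 2031-04-28.
Last Monday of May 2031: 2031-05-26.
Last Monday of June 2031: 2031-06-30.
July 2031 ends with Monday 2031-07-28.
Last Monday of August 2031: 2031-08-25.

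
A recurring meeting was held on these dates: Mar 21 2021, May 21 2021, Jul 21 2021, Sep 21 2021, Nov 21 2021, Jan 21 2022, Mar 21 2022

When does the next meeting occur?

May 21 2022

Each date is the 21st; the gaps (61, 61, 62, 61, 61, 59) track the month lengths.
The rule is the 21st of every 2 months.
Next: May 2022 → May 21 2022.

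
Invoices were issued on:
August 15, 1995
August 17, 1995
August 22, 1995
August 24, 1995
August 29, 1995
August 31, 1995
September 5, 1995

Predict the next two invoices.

Gaps: 2, 5, 2, 5, 2, 5 days — not constant, but cyclic with period 2.
The events fall on every Tuesday and Thursday.
Next Thursday: September 7, 1995.
Next Tuesday: September 12, 1995.

September 7, 1995; September 12, 1995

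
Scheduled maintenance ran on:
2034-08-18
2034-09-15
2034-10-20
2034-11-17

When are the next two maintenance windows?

All dates are Fridays, 28, 35, 28 days apart.
Specifically, the 3rd Friday of each month.
December 2034 — 3rd Friday is 2034-12-15.
January 2035 — 3rd Friday is 2035-01-19.

2034-12-15, 2035-01-19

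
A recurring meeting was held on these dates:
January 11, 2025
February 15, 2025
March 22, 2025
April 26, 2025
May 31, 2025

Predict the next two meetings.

July 5, 2025; August 9, 2025

Gaps between consecutive events: 35, 35, 35, 35 days — a constant 35-day interval.
May 31, 2025 + 35 days = July 5, 2025.
July 5, 2025 + 35 days = August 9, 2025.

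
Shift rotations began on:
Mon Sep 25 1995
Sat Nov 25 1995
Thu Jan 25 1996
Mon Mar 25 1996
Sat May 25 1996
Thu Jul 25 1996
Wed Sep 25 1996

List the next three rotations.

Gaps: 61, 61, 60, 61, 61, 62 days — not constant. Every event is on the 25th of the month.
Pattern: the 25th of every 2 months.
November 1996: Mon Nov 25 1996.
Next: January 1997 → Sat Jan 25 1997.
March 1997: Tue Mar 25 1997.

Mon Nov 25 1996, Sat Jan 25 1997, Tue Mar 25 1997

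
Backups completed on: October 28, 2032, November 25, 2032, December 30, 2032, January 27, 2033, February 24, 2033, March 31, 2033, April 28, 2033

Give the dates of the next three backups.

Every date is a Thursday; gaps 28, 35, 28, 28, 35, 28 days.
Each is the last Thursday of its month (at least one falls on the 29th or later, ruling out '4th Thursday').
May 2033 ends with Thursday May 26, 2033.
Last Thursday of June 2033: June 30, 2033.
July 2033 ends with Thursday July 28, 2033.

May 26, 2033; June 30, 2033; July 28, 2033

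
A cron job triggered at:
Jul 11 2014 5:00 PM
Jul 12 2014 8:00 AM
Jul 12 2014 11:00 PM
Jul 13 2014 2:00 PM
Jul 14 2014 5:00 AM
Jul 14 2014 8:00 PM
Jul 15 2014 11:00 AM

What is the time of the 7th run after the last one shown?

Jul 19 2014 8:00 PM

The interval is a steady 15 hours (15, 15, 15, 15, 15, 15).
Jul 15 2014 11:00 AM + 15 h = Jul 16 2014 2:00 AM.
Jul 16 2014 2:00 AM + 15 h = Jul 16 2014 5:00 PM.
Jul 16 2014 5:00 PM + 15 h = Jul 17 2014 8:00 AM.
Jul 17 2014 8:00 AM + 15 h = Jul 17 2014 11:00 PM.
Jul 17 2014 11:00 PM + 15 h = Jul 18 2014 2:00 PM.
Jul 18 2014 2:00 PM + 15 h = Jul 19 2014 5:00 AM.
Jul 19 2014 5:00 AM + 15 h = Jul 19 2014 8:00 PM.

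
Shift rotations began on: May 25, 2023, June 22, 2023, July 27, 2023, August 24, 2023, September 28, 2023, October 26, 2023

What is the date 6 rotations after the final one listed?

April 25, 2024

All dates are Thursdays, 28, 35, 28, 35, 28 days apart.
Specifically, the 4th Thursday of each month.
4th Thursday of November 2023: November 23, 2023.
December 2023 — 4th Thursday is December 28, 2023.
4th Thursday of January 2024: January 25, 2024.
4th Thursday of February 2024: February 22, 2024.
4th Thursday of March 2024: March 28, 2024.
April 2024 — 4th Thursday is April 25, 2024.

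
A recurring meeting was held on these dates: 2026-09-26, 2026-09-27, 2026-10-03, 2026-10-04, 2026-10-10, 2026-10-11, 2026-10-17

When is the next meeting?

Gaps: 1, 6, 1, 6, 1, 6 days — not constant, but cyclic with period 2.
The events fall on every Saturday and Sunday.
The following Sunday is 2026-10-18.

2026-10-18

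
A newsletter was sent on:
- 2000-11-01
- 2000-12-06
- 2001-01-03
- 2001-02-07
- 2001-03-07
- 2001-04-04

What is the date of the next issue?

2001-05-02

All dates are Wednesdays, 35, 28, 35, 28, 28 days apart.
Specifically, the 1st Wednesday of each month.
1st Wednesday of May 2001: 2001-05-02.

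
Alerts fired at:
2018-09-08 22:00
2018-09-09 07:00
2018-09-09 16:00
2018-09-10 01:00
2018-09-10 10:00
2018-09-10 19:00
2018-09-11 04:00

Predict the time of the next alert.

2018-09-11 13:00

Spacing: 9, 9, 9, 9, 9, 9 h — constant 9 h.
2018-09-11 04:00 + 9 h = 2018-09-11 13:00.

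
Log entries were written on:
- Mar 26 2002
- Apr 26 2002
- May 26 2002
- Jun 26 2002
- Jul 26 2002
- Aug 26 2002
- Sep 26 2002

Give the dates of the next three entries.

Oct 26 2002, Nov 26 2002, Dec 26 2002

Gaps: 31, 30, 31, 30, 31, 31 days — not constant. Every event is on the 26th of the month.
Pattern: the 26th of each month.
October 2002: Oct 26 2002.
November 2002: Nov 26 2002.
Next: December 2002 → Dec 26 2002.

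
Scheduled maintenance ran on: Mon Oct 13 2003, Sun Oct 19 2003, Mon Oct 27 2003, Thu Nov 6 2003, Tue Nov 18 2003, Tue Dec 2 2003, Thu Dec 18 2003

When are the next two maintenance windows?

Mon Jan 5 2004, Sun Jan 25 2004

The spacing grows by 2 each time: 6, 8, 10, 12, 14, 16 days.
Next gap: 18 days. Thu Dec 18 2003 + 18 days = Mon Jan 5 2004.
Next gap: 20 days. Mon Jan 5 2004 + 20 days = Sun Jan 25 2004.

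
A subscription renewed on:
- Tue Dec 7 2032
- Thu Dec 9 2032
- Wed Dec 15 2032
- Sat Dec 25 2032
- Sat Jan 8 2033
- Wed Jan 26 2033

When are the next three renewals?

Gaps: 2, 6, 10, 14, 18 days — each gap is 4 larger than the previous one.
Next gap: 22 days. Wed Jan 26 2033 + 22 days = Thu Feb 17 2033.
Next gap: 26 days. Thu Feb 17 2033 + 26 days = Tue Mar 15 2033.
Next gap: 30 days. Tue Mar 15 2033 + 30 days = Thu Apr 14 2033.

Thu Feb 17 2033, Tue Mar 15 2033, Thu Apr 14 2033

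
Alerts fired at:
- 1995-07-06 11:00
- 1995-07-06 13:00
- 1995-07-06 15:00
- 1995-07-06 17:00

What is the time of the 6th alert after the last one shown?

The interval is a steady 2 hours (2, 2, 2).
1995-07-06 17:00 + 2 h = 1995-07-06 19:00.
1995-07-06 19:00 + 2 h = 1995-07-06 21:00.
1995-07-06 21:00 + 2 h = 1995-07-06 23:00.
1995-07-06 23:00 + 2 h = 1995-07-07 01:00.
1995-07-07 01:00 + 2 h = 1995-07-07 03:00.
1995-07-07 03:00 + 2 h = 1995-07-07 05:00.

1995-07-07 05:00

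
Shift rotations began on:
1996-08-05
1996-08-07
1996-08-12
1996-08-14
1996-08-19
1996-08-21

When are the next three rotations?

Every event lands on a Monday or Wednesday (gaps cycle 2, 5, 2, 5, 2).
So the schedule is: every Monday and Wednesday.
The following Monday is 1996-08-26.
The following Wednesday is 1996-08-28.
The following Monday is 1996-09-02.

1996-08-26, 1996-08-28, 1996-09-02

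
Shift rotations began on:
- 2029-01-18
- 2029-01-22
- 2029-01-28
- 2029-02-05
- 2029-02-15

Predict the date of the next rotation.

The spacing grows by 2 each time: 4, 6, 8, 10 days.
Next gap: 12 days. 2029-02-15 + 12 days = 2029-02-27.

2029-02-27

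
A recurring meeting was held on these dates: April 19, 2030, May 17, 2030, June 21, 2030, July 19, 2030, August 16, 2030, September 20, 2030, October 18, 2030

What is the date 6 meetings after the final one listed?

April 18, 2031

Gaps: 28, 35, 28, 28, 35, 28 days — a mix of 28 and 35. Every date is a Friday.
Each is the 3rd Friday of its month.
November 2030 — 3rd Friday is November 15, 2030.
December 2030 — 3rd Friday is December 20, 2030.
January 2031 — 3rd Friday is January 17, 2031.
February 2031 — 3rd Friday is February 21, 2031.
March 2031 — 3rd Friday is March 21, 2031.
3rd Friday of April 2031: April 18, 2031.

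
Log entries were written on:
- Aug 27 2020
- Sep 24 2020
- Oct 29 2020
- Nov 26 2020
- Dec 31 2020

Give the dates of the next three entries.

All Thursdays; the gaps (28, 35, 28, 35) vary with month length.
This is the last Thursday of each month.
Last Thursday of January 2021: Jan 28 2021.
Last Thursday of February 2021: Feb 25 2021.
March 2021 ends with Thursday Mar 25 2021.

Jan 28 2021, Feb 25 2021, Mar 25 2021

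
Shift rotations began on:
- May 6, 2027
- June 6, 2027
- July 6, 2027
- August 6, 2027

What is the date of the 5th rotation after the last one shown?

January 6, 2028

The day-of-month is always 6 (31, 30, 31 days between events).
So this recurs on the 6th of each month.
September 2027: September 6, 2027.
Next: October 2027 → October 6, 2027.
November 2027: November 6, 2027.
December 2027: December 6, 2027.
January 2028: January 6, 2028.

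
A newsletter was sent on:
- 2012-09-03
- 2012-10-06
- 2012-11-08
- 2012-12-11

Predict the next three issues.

2013-01-13, 2013-02-15, 2013-03-20

Gaps between consecutive events: 33, 33, 33 days — a constant 33-day interval.
2012-12-11 + 33 days = 2013-01-13.
2013-01-13 + 33 days = 2013-02-15.
2013-02-15 + 33 days = 2013-03-20.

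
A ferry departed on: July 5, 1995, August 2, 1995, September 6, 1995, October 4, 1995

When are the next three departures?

Gaps: 28, 35, 28 days — a mix of 28 and 35. Every date is a Wednesday.
Each is the 1st Wednesday of its month.
1st Wednesday of November 1995: November 1, 1995.
1st Wednesday of December 1995: December 6, 1995.
1st Wednesday of January 1996: January 3, 1996.

November 1, 1995; December 6, 1995; January 3, 1996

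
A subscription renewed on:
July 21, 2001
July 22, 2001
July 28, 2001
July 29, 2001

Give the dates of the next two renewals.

Every event lands on a Saturday or Sunday (gaps cycle 1, 6, 1).
So the schedule is: every Saturday and Sunday.
The following Saturday is August 4, 2001.
Next Sunday: August 5, 2001.

August 4, 2001; August 5, 2001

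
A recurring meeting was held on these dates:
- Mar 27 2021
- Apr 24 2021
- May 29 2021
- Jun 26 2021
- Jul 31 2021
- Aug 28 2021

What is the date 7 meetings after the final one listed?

Mar 26 2022

Every date is a Saturday; gaps 28, 35, 28, 35, 28 days.
Each is the last Saturday of its month (at least one falls on the 29th or later, ruling out '4th Saturday').
Last Saturday of September 2021: Sep 25 2021.
October 2021 ends with Saturday Oct 30 2021.
Last Saturday of November 2021: Nov 27 2021.
December 2021 ends with Saturday Dec 25 2021.
January 2022 ends with Saturday Jan 29 2022.
Last Saturday of February 2022: Feb 26 2022.
Last Saturday of March 2022: Mar 26 2022.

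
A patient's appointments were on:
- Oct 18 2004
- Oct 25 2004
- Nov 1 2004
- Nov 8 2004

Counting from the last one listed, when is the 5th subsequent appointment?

Dec 13 2004

Gaps between consecutive events: 7, 7, 7 days — a constant 7-day interval.
Nov 8 2004 + 7 days = Nov 15 2004.
Nov 15 2004 + 7 days = Nov 22 2004.
Nov 22 2004 + 7 days = Nov 29 2004.
Nov 29 2004 + 7 days = Dec 6 2004.
Dec 6 2004 + 7 days = Dec 13 2004.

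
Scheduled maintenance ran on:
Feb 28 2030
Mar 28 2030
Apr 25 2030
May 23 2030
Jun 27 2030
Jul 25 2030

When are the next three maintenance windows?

Aug 22 2030, Sep 26 2030, Oct 24 2030

Gaps: 28, 28, 28, 35, 28 days — a mix of 28 and 35. Every date is a Thursday.
Each is the 4th Thursday of its month.
August 2030 — 4th Thursday is Aug 22 2030.
September 2030 — 4th Thursday is Sep 26 2030.
4th Thursday of October 2030: Oct 24 2030.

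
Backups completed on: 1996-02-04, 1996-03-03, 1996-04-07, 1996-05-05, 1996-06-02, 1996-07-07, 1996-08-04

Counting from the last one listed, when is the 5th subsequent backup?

Gaps: 28, 35, 28, 28, 35, 28 days — a mix of 28 and 35. Every date is a Sunday.
Each is the 1st Sunday of its month.
1st Sunday of September 1996: 1996-09-01.
October 1996 — 1st Sunday is 1996-10-06.
1st Sunday of November 1996: 1996-11-03.
1st Sunday of December 1996: 1996-12-01.
January 1997 — 1st Sunday is 1997-01-05.

1997-01-05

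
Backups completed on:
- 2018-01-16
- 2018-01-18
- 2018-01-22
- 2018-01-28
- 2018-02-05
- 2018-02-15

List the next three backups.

Gaps: 2, 4, 6, 8, 10 days — each gap is 2 larger than the previous one.
Next gap: 12 days. 2018-02-15 + 12 days = 2018-02-27.
Next gap: 14 days. 2018-02-27 + 14 days = 2018-03-13.
Next gap: 16 days. 2018-03-13 + 16 days = 2018-03-29.

2018-02-27, 2018-03-13, 2018-03-29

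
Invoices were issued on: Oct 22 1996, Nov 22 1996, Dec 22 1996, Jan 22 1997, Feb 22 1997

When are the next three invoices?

Mar 22 1997, Apr 22 1997, May 22 1997

Gaps: 31, 30, 31, 31 days — not constant. Every event is on the 22nd of the month.
Pattern: the 22nd of each month.
Next: March 1997 → Mar 22 1997.
Next: April 1997 → Apr 22 1997.
May 1997: May 22 1997.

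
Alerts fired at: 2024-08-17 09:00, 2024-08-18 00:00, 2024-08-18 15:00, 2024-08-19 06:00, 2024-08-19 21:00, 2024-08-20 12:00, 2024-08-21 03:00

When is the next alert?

2024-08-21 18:00

Gaps: 15, 15, 15, 15, 15, 15 hours — each event is 15 hours after the previous one.
2024-08-21 03:00 + 15 h = 2024-08-21 18:00.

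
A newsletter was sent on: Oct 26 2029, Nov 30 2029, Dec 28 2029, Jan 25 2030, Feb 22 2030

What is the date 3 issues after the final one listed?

Every date is a Friday; gaps 35, 28, 28, 28 days.
Each is the last Friday of its month (at least one falls on the 29th or later, ruling out '4th Friday').
Last Friday of March 2030: Mar 29 2030.
April 2030 ends with Friday Apr 26 2030.
May 2030 ends with Friday May 31 2030.

May 31 2030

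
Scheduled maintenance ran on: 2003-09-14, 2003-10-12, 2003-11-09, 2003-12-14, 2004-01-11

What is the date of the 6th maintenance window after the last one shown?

2004-07-11

These are Sundays at 28- or 35-day spacing (28, 28, 35, 28).
The pattern: 2nd Sunday of the month.
2nd Sunday of February 2004: 2004-02-08.
March 2004 — 2nd Sunday is 2004-03-14.
2nd Sunday of April 2004: 2004-04-11.
2nd Sunday of May 2004: 2004-05-09.
June 2004 — 2nd Sunday is 2004-06-13.
July 2004 — 2nd Sunday is 2004-07-11.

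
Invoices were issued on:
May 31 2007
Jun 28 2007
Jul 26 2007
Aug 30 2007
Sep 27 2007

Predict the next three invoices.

Oct 25 2007, Nov 29 2007, Dec 27 2007

Every date is a Thursday; gaps 28, 28, 35, 28 days.
Each is the last Thursday of its month (at least one falls on the 29th or later, ruling out '4th Thursday').
Last Thursday of October 2007: Oct 25 2007.
Last Thursday of November 2007: Nov 29 2007.
December 2007 ends with Thursday Dec 27 2007.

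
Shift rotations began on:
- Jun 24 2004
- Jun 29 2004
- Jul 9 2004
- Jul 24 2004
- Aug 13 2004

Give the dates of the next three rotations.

Gaps: 5, 10, 15, 20 days — each gap is 5 larger than the previous one.
Next gap: 25 days. Aug 13 2004 + 25 days = Sep 7 2004.
Next gap: 30 days. Sep 7 2004 + 30 days = Oct 7 2004.
Next gap: 35 days. Oct 7 2004 + 35 days = Nov 11 2004.

Sep 7 2004, Oct 7 2004, Nov 11 2004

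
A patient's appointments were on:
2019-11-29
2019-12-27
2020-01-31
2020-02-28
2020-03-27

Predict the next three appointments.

2020-04-24, 2020-05-29, 2020-06-26

These are Fridays with 28, 35, 28, 28-day gaps.
Each is the final Friday of its month — 2019-11-29 is past the 28th, so '4th Friday' doesn't fit.
Last Friday of April 2020: 2020-04-24.
May 2020 ends with Friday 2020-05-29.
June 2020 ends with Friday 2020-06-26.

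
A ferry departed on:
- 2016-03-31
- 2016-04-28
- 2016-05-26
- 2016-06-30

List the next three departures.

2016-07-28, 2016-08-25, 2016-09-29

Every date is a Thursday; gaps 28, 28, 35 days.
Each is the last Thursday of its month (at least one falls on the 29th or later, ruling out '4th Thursday').
July 2016 ends with Thursday 2016-07-28.
Last Thursday of August 2016: 2016-08-25.
Last Thursday of September 2016: 2016-09-29.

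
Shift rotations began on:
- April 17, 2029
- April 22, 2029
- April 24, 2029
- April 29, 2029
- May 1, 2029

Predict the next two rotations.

Gaps: 5, 2, 5, 2 days — not constant, but cyclic with period 2.
The events fall on every Tuesday and Sunday.
The following Sunday is May 6, 2029.
The following Tuesday is May 8, 2029.

May 6, 2029; May 8, 2029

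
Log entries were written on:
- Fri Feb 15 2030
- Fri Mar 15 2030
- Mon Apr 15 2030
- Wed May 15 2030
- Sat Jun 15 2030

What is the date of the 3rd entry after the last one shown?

Sun Sep 15 2030

The day-of-month is always 15 (28, 31, 30, 31 days between events).
So this recurs on the 15th of each month.
Next: July 2030 → Mon Jul 15 2030.
August 2030: Thu Aug 15 2030.
September 2030: Sun Sep 15 2030.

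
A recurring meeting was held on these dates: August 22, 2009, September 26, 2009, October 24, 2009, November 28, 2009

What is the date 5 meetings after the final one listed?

These are Saturdays at 28- or 35-day spacing (35, 28, 35).
The pattern: 4th Saturday of the month.
December 2009 — 4th Saturday is December 26, 2009.
4th Saturday of January 2010: January 23, 2010.
February 2010 — 4th Saturday is February 27, 2010.
4th Saturday of March 2010: March 27, 2010.
4th Saturday of April 2010: April 24, 2010.

April 24, 2010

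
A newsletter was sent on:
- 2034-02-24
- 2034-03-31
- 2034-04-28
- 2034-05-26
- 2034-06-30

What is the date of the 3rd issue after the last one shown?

2034-09-29

These are Fridays with 35, 28, 28, 35-day gaps.
Each is the final Friday of its month — 2034-03-31 is past the 28th, so '4th Friday' doesn't fit.
July 2034 ends with Friday 2034-07-28.
August 2034 ends with Friday 2034-08-25.
Last Friday of September 2034: 2034-09-29.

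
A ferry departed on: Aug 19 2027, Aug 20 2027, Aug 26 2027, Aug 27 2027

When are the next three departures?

Sep 2 2027, Sep 3 2027, Sep 9 2027

The gap pattern 1, 6, 1 repeats every 2 events.
These are the Thursdays and Fridays of each week.
Next Thursday: Sep 2 2027.
The following Friday is Sep 3 2027.
Next Thursday: Sep 9 2027.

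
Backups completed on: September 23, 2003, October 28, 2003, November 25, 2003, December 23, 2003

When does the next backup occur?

January 27, 2004

These are Tuesdays at 28- or 35-day spacing (35, 28, 28).
The pattern: 4th Tuesday of the month.
4th Tuesday of January 2004: January 27, 2004.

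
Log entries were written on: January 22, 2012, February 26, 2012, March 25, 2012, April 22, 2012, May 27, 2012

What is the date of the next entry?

June 24, 2012

Gaps: 35, 28, 28, 35 days — a mix of 28 and 35. Every date is a Sunday.
Each is the 4th Sunday of its month.
4th Sunday of June 2012: June 24, 2012.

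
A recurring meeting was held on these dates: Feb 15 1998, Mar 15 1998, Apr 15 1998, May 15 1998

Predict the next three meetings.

Jun 15 1998, Jul 15 1998, Aug 15 1998

Gaps: 28, 31, 30 days — not constant. Every event is on the 15th of the month.
Pattern: the 15th of each month.
June 1998: Jun 15 1998.
July 1998: Jul 15 1998.
Next: August 1998 → Aug 15 1998.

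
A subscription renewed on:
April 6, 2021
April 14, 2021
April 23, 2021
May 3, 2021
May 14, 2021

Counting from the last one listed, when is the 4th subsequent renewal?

Intervals are 8, 9, 10, 11 days — an arithmetic progression with common difference 1.
Next gap: 12 days. May 14, 2021 + 12 days = May 26, 2021.
Next gap: 13 days. May 26, 2021 + 13 days = June 8, 2021.
Next gap: 14 days. June 8, 2021 + 14 days = June 22, 2021.
Next gap: 15 days. June 22, 2021 + 15 days = July 7, 2021.

July 7, 2021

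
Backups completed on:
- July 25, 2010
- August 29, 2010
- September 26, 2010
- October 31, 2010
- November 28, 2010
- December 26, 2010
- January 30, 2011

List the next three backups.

All Sundays; the gaps (35, 28, 35, 28, 28, 35) vary with month length.
This is the last Sunday of each month.
February 2011 ends with Sunday February 27, 2011.
Last Sunday of March 2011: March 27, 2011.
Last Sunday of April 2011: April 24, 2011.

February 27, 2011; March 27, 2011; April 24, 2011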